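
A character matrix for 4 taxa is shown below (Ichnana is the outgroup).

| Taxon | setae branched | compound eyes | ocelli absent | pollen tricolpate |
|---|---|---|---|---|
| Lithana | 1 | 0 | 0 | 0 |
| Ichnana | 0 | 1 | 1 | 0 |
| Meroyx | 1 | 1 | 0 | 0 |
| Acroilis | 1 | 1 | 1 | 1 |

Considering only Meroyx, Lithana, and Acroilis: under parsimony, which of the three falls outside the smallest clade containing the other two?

Character polarity is set by the outgroup: the derived state is whichever differs from the outgroup's state, so for compound eyes, ocelli absent the derived state is '0', and for the remaining characters it is '1'.
setae branched (derived state '1') is shared by all ingroup taxa — unites the whole ingroup.
compound eyes: derived state '0' in Lithana only — an autapomorphy, so it tells us nothing about relationships among taxa.
ocelli absent: derived state '0' in Lithana and Meroyx only — synapomorphy for {Lithana, Meroyx}.
pollen tricolpate: derived state '1' in Acroilis only — an autapomorphy, so it tells us nothing about relationships among taxa.
Most parsimonious ingroup topology: (Acroilis,(Meroyx,Lithana)).
Lithana and Meroyx share a more recent common ancestor with each other than either does with Acroilis, so Acroilis is the least closely related of the three.

Acroilis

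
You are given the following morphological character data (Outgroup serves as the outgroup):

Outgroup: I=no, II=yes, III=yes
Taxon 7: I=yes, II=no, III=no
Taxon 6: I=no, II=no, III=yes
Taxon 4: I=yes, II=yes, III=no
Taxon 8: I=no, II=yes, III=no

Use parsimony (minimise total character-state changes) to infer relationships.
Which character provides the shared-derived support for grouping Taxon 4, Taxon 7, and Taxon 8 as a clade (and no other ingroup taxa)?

III

Character polarity is set by the outgroup: the derived state is whichever differs from the outgroup's state, so for II, III the derived state is 'no', and for the remaining characters it is 'yes'.
I: derived state 'yes' in Taxon 4 and Taxon 7 only — synapomorphy for {Taxon 4, Taxon 7}.
II groups Taxon 6 and Taxon 7, which is incompatible with the clades supported by the remaining characters; treating it as convergent (homoplasy) costs fewer steps than any alternative tree.
III: derived state 'no' in Taxon 4, Taxon 7, and Taxon 8 only — synapomorphy for {Taxon 4, Taxon 7, Taxon 8}.
Most parsimonious ingroup topology: ((Taxon 8,(Taxon 4,Taxon 7)),Taxon 6).
The clade {Taxon 4, Taxon 7, Taxon 8} is supported by III: its derived state 'no' occurs in exactly those taxa and in no other taxon (including the outgroup).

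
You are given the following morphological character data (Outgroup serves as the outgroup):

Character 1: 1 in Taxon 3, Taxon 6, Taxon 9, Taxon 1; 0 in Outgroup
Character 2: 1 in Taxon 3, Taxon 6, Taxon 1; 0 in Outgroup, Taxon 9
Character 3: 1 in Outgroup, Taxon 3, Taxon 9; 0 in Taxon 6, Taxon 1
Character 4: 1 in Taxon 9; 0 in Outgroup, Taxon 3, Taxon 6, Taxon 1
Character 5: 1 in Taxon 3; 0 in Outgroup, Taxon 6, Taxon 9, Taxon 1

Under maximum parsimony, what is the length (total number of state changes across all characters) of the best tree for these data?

5

Character polarity is set by the outgroup: the derived state is whichever differs from the outgroup's state, so for Character 3 the derived state is '0', and for the remaining characters it is '1'.
All ingroup taxa share the derived state '1' for Character 1; it defines the ingroup but does not resolve relationships within it.
Only Taxon 1, Taxon 3, and Taxon 6 show the derived state '1' for Character 2, supporting them as a clade.
Only Taxon 1 and Taxon 6 show the derived state '0' for Character 3, supporting them as a clade.
Character 4 (derived state '1') is unique to Taxon 9 (autapomorphy; uninformative for grouping).
Character 5 (derived state '1') is unique to Taxon 3 (autapomorphy; uninformative for grouping).
Most parsimonious ingroup topology: ((Taxon 3,(Taxon 6,Taxon 1)),Taxon 9).
Changes per character on this tree: Character 1: 1; Character 2: 1; Character 3: 1; Character 4: 1; Character 5: 1.
Total = 5.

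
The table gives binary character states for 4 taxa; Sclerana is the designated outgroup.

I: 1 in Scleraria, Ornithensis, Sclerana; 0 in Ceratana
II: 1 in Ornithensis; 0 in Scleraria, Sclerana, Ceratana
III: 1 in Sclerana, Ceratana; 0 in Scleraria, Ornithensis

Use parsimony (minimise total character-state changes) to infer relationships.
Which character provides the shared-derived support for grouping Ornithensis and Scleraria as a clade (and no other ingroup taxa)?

III

Character polarity is set by the outgroup: the derived state is whichever differs from the outgroup's state, so for I, III the derived state is '0', and for the remaining characters it is '1'.
I: derived state '0' in Ceratana only — an autapomorphy, so it tells us nothing about relationships among taxa.
II (derived state '1') is unique to Ornithensis (autapomorphy; uninformative for grouping).
III (derived state '0') is shared by Ornithensis and Scleraria — a synapomorphy uniting that clade.
Most parsimonious ingroup topology: ((Scleraria,Ornithensis),Ceratana).
The clade {Ornithensis, Scleraria} is supported by III: its derived state '0' occurs in exactly those taxa and in no other taxon (including the outgroup).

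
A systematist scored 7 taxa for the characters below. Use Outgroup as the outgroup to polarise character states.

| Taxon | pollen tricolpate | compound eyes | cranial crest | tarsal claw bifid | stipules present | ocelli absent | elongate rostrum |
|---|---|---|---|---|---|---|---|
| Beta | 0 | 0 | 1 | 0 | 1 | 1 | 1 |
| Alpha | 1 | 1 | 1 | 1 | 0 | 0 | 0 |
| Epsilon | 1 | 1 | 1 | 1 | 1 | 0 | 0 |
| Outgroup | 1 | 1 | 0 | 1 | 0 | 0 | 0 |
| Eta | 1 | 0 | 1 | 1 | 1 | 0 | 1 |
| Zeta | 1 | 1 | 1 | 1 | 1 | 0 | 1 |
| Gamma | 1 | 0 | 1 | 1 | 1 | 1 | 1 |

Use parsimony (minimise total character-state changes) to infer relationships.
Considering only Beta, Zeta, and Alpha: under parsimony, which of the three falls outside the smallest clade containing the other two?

Alpha

Character polarity is set by the outgroup: the derived state is whichever differs from the outgroup's state, so for pollen tricolpate, compound eyes, tarsal claw bifid the derived state is '0', and for the remaining characters it is '1'.
pollen tricolpate: derived state '0' in Beta only — an autapomorphy, so it tells us nothing about relationships among taxa.
compound eyes (derived state '0') is shared by Beta, Eta, and Gamma — a synapomorphy uniting that clade.
cranial crest (derived state '1') is shared by all ingroup taxa — unites the whole ingroup.
tarsal claw bifid: derived state '0' in Beta only — an autapomorphy, so it tells us nothing about relationships among taxa.
stipules present (derived state '1') is shared by Beta, Epsilon, Eta, Gamma, and Zeta — a synapomorphy uniting that clade.
ocelli absent (derived state '1') is shared by Beta and Gamma — a synapomorphy uniting that clade.
Only Beta, Eta, Gamma, and Zeta show the derived state '1' for elongate rostrum, supporting them as a clade.
Most parsimonious ingroup topology: (((Zeta,(Eta,(Gamma,Beta))),Epsilon),Alpha).
Beta and Zeta share a more recent common ancestor with each other than either does with Alpha, so Alpha is the least closely related of the three.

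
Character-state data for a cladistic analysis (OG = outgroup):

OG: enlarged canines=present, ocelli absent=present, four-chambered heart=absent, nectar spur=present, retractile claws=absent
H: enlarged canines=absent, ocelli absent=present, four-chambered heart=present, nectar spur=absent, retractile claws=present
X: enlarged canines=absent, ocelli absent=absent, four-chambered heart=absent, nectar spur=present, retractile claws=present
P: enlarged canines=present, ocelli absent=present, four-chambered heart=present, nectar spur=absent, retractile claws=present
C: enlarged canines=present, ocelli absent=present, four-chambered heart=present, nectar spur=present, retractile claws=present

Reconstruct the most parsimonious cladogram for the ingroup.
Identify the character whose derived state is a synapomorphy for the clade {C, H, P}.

four-chambered heart

Character polarity is set by the outgroup: the derived state is whichever differs from the outgroup's state, so for enlarged canines, ocelli absent, nectar spur the derived state is 'absent', and for the remaining characters it is 'present'.
enlarged canines groups H and X, which is incompatible with the clades supported by the remaining characters; treating it as convergent (homoplasy) costs fewer steps than any alternative tree.
ocelli absent: derived state 'absent' in X only — an autapomorphy, so it tells us nothing about relationships among taxa.
four-chambered heart (derived state 'present') is shared by C, H, and P — a synapomorphy uniting that clade.
nectar spur: derived state 'absent' in H and P only — synapomorphy for {H, P}.
retractile claws (derived state 'present') is shared by all ingroup taxa — unites the whole ingroup.
Most parsimonious ingroup topology: ((C,(P,H)),X).
The clade {C, H, P} is supported by four-chambered heart: its derived state 'present' occurs in exactly those taxa and in no other taxon (including the outgroup).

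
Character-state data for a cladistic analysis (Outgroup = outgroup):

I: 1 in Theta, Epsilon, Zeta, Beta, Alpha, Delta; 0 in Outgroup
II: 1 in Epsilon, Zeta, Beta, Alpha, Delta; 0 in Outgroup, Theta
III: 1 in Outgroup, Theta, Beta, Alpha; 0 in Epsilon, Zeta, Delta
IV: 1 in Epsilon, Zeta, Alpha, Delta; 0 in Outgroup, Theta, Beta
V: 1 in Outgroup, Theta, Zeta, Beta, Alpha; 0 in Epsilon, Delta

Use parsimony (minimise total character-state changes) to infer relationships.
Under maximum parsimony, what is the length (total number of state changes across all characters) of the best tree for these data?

Character polarity is set by the outgroup: the derived state is whichever differs from the outgroup's state, so for III, V the derived state is '0', and for the remaining characters it is '1'.
I (derived state '1') is shared by all ingroup taxa — unites the whole ingroup.
II (derived state '1') is shared by Alpha, Beta, Delta, Epsilon, and Zeta — a synapomorphy uniting that clade.
III: derived state '0' in Delta, Epsilon, and Zeta only — synapomorphy for {Delta, Epsilon, Zeta}.
Only Alpha, Delta, Epsilon, and Zeta show the derived state '1' for IV, supporting them as a clade.
V: derived state '0' in Delta and Epsilon only — synapomorphy for {Delta, Epsilon}.
Most parsimonious ingroup topology: (Theta,((((Epsilon,Delta),Zeta),Alpha),Beta)).
Changes per character on this tree: I: 1; II: 1; III: 1; IV: 1; V: 1.
Total = 5.

5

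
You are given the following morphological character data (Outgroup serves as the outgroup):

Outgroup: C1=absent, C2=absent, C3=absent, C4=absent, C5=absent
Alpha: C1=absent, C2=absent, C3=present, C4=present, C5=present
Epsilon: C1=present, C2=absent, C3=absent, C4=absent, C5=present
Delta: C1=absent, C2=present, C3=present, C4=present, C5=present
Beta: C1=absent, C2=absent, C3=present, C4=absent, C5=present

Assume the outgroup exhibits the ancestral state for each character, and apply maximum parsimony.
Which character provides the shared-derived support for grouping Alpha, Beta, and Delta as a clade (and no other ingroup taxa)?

The outgroup has state 'absent' for every character, so 'present' is the derived state throughout.
C1: derived state 'present' in Epsilon only — an autapomorphy, so it tells us nothing about relationships among taxa.
C2: derived state 'present' in Delta only — an autapomorphy, so it tells us nothing about relationships among taxa.
C3: derived state 'present' in Alpha, Beta, and Delta only — synapomorphy for {Alpha, Beta, Delta}.
Only Alpha and Delta show the derived state 'present' for C4, supporting them as a clade.
C5 (derived state 'present') is shared by all ingroup taxa — unites the whole ingroup.
Most parsimonious ingroup topology: (((Alpha,Delta),Beta),Epsilon).
The clade {Alpha, Beta, Delta} is supported by C3: its derived state 'present' occurs in exactly those taxa and in no other taxon (including the outgroup).

C3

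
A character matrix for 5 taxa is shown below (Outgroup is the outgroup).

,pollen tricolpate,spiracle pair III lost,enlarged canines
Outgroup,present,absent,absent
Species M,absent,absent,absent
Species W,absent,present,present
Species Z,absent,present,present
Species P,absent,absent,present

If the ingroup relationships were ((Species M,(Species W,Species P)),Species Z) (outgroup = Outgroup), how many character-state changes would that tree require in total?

Map each character onto ((Species M,(Species W,Species P)),Species Z) (rooted by Outgroup) and count the minimum state changes it requires (Fitch parsimony):
pollen tricolpate: 1; spiracle pair III lost: 2; enlarged canines: 2.
Total tree length = 5.

5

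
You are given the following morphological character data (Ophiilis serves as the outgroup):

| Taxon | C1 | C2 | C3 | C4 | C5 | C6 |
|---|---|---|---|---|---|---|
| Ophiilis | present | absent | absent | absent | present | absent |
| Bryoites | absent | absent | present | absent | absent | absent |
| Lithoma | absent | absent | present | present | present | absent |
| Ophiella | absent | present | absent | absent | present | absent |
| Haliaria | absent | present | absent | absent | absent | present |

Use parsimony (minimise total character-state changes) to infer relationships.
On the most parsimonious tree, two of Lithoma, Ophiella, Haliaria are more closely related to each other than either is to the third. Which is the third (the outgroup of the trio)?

Lithoma

Character polarity is set by the outgroup: the derived state is whichever differs from the outgroup's state, so for C1, C5 the derived state is 'absent', and for the remaining characters it is 'present'.
All ingroup taxa share the derived state 'absent' for C1; it defines the ingroup but does not resolve relationships within it.
Only Haliaria and Ophiella show the derived state 'present' for C2, supporting them as a clade.
Only Bryoites and Lithoma show the derived state 'present' for C3, supporting them as a clade.
C4: derived state 'present' in Lithoma only — an autapomorphy, so it tells us nothing about relationships among taxa.
C5 groups Bryoites and Haliaria, which is incompatible with the clades supported by the remaining characters; treating it as convergent (homoplasy) costs fewer steps than any alternative tree.
C6: derived state 'present' in Haliaria only — an autapomorphy, so it tells us nothing about relationships among taxa.
Most parsimonious ingroup topology: ((Bryoites,Lithoma),(Ophiella,Haliaria)).
Ophiella and Haliaria share a more recent common ancestor with each other than either does with Lithoma, so Lithoma is the least closely related of the three.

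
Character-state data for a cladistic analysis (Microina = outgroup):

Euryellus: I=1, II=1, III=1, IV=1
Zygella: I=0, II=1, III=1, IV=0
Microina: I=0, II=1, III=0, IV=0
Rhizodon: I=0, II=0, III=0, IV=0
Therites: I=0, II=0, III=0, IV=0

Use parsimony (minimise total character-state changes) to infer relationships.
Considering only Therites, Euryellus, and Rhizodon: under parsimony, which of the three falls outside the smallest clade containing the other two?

Character polarity is set by the outgroup: the derived state is whichever differs from the outgroup's state, so for II the derived state is '0', and for the remaining characters it is '1'.
I: derived state '1' in Euryellus only — an autapomorphy, so it tells us nothing about relationships among taxa.
II: derived state '0' in Rhizodon and Therites only — synapomorphy for {Rhizodon, Therites}.
Only Euryellus and Zygella show the derived state '1' for III, supporting them as a clade.
IV (derived state '1') is unique to Euryellus (autapomorphy; uninformative for grouping).
Most parsimonious ingroup topology: ((Therites,Rhizodon),(Euryellus,Zygella)).
Rhizodon and Therites share a more recent common ancestor with each other than either does with Euryellus, so Euryellus is the least closely related of the three.

Euryellus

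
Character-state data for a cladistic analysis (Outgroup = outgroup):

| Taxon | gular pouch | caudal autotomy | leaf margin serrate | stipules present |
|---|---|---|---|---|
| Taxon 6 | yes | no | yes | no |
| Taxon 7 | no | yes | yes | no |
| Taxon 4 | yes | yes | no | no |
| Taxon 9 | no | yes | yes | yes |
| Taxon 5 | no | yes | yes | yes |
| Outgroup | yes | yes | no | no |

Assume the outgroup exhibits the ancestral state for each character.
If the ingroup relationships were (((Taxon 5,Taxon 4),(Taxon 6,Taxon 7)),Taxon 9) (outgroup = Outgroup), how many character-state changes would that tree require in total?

8

Map each character onto (((Taxon 5,Taxon 4),(Taxon 6,Taxon 7)),Taxon 9) (rooted by Outgroup) and count the minimum state changes it requires (Fitch parsimony):
gular pouch: 3; caudal autotomy: 1; leaf margin serrate: 2; stipules present: 2.
Total tree length = 8.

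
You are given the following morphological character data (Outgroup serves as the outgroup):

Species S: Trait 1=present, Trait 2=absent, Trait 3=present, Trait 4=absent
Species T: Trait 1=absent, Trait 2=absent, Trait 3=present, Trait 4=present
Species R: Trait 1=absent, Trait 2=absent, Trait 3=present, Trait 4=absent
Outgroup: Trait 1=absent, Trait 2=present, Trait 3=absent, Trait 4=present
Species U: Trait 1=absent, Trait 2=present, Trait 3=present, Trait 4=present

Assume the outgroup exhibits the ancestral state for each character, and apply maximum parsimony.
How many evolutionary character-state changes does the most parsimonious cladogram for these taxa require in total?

Character polarity is set by the outgroup: the derived state is whichever differs from the outgroup's state, so for Trait 2, Trait 4 the derived state is 'absent', and for the remaining characters it is 'present'.
Trait 1 (derived state 'present') is unique to Species S (autapomorphy; uninformative for grouping).
Only Species R, Species S, and Species T show the derived state 'absent' for Trait 2, supporting them as a clade.
Trait 3 (derived state 'present') is shared by all ingroup taxa — unites the whole ingroup.
Trait 4: derived state 'absent' in Species R and Species S only — synapomorphy for {Species R, Species S}.
Most parsimonious ingroup topology: ((Species T,(Species R,Species S)),Species U).
Changes per character on this tree: Trait 1: 1; Trait 2: 1; Trait 3: 1; Trait 4: 1.
Total = 4.

4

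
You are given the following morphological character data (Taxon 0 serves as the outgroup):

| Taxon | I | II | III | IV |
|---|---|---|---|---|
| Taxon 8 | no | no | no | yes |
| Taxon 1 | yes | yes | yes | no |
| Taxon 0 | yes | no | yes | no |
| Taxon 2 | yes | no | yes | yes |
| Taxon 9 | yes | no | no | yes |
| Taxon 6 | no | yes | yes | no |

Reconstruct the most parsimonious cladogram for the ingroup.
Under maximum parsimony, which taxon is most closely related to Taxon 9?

Taxon 8

Character polarity is set by the outgroup: the derived state is whichever differs from the outgroup's state, so for I, III the derived state is 'no', and for the remaining characters it is 'yes'.
I groups Taxon 6 and Taxon 8, which is incompatible with the clades supported by the remaining characters; treating it as convergent (homoplasy) costs fewer steps than any alternative tree.
II (derived state 'yes') is shared by Taxon 1 and Taxon 6 — a synapomorphy uniting that clade.
III (derived state 'no') is shared by Taxon 8 and Taxon 9 — a synapomorphy uniting that clade.
IV: derived state 'yes' in Taxon 2, Taxon 8, and Taxon 9 only — synapomorphy for {Taxon 2, Taxon 8, Taxon 9}.
Most parsimonious ingroup topology: ((Taxon 1,Taxon 6),(Taxon 2,(Taxon 8,Taxon 9))).
Taxon 9 and Taxon 8 form a cherry on this tree, so they are sister taxa.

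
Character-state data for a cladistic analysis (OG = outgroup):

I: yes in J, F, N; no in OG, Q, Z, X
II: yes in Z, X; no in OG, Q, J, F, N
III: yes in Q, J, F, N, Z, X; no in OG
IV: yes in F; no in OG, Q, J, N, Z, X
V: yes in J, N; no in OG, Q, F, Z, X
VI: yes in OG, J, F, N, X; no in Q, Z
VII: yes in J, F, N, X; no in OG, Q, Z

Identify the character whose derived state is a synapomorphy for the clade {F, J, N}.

I

Character polarity is set by the outgroup: the derived state is whichever differs from the outgroup's state, so for VI the derived state is 'no', and for the remaining characters it is 'yes'.
Only F, J, and N show the derived state 'yes' for I, supporting them as a clade.
II (state 'yes') occurs in X and Z but conflicts with the nesting implied by the other characters — most parsimoniously interpreted as homoplasy.
All ingroup taxa share the derived state 'yes' for III; it defines the ingroup but does not resolve relationships within it.
IV: derived state 'yes' in F only — an autapomorphy, so it tells us nothing about relationships among taxa.
V (derived state 'yes') is shared by J and N — a synapomorphy uniting that clade.
VI: derived state 'no' in Q and Z only — synapomorphy for {Q, Z}.
Only F, J, N, and X show the derived state 'yes' for VII, supporting them as a clade.
Most parsimonious ingroup topology: ((Q,Z),(((J,N),F),X)).
The clade {F, J, N} is supported by I: its derived state 'yes' occurs in exactly those taxa and in no other taxon (including the outgroup).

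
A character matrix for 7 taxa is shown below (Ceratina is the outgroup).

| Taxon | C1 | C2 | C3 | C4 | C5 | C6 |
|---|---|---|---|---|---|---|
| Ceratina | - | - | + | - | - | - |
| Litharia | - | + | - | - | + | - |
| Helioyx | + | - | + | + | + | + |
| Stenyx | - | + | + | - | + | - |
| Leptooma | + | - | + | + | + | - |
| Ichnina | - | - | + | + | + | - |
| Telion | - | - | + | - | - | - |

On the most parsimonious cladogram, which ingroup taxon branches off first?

Telion

Character polarity is set by the outgroup: the derived state is whichever differs from the outgroup's state, so for C3 the derived state is '-', and for the remaining characters it is '+'.
C1: derived state '+' in Helioyx and Leptooma only — synapomorphy for {Helioyx, Leptooma}.
Only Litharia and Stenyx show the derived state '+' for C2, supporting them as a clade.
C3 (derived state '-') is unique to Litharia (autapomorphy; uninformative for grouping).
C4 (derived state '+') is shared by Helioyx, Ichnina, and Leptooma — a synapomorphy uniting that clade.
C5 (derived state '+') is shared by Helioyx, Ichnina, Leptooma, Litharia, and Stenyx — a synapomorphy uniting that clade.
C6 (derived state '+') is unique to Helioyx (autapomorphy; uninformative for grouping).
Most parsimonious ingroup topology: (((Litharia,Stenyx),((Helioyx,Leptooma),Ichnina)),Telion).
Telion is sister to the clade containing all other ingroup taxa, so it is the earliest-diverging (most basal) ingroup lineage.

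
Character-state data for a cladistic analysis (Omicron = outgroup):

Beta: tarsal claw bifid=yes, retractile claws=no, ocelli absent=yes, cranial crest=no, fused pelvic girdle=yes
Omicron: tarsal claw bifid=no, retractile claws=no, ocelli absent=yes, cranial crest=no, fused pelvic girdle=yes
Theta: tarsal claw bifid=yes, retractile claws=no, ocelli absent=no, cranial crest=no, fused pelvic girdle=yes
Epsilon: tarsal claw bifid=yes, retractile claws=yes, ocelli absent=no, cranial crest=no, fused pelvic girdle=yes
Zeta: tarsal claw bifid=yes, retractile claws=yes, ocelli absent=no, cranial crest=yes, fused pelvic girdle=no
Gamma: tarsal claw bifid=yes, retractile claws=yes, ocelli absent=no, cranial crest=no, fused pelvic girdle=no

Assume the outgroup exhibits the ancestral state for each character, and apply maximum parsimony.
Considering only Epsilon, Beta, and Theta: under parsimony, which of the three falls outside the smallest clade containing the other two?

Character polarity is set by the outgroup: the derived state is whichever differs from the outgroup's state, so for ocelli absent, fused pelvic girdle the derived state is 'no', and for the remaining characters it is 'yes'.
tarsal claw bifid (derived state 'yes') is shared by all ingroup taxa — unites the whole ingroup.
retractile claws: derived state 'yes' in Epsilon, Gamma, and Zeta only — synapomorphy for {Epsilon, Gamma, Zeta}.
ocelli absent (derived state 'no') is shared by Epsilon, Gamma, Theta, and Zeta — a synapomorphy uniting that clade.
cranial crest: derived state 'yes' in Zeta only — an autapomorphy, so it tells us nothing about relationships among taxa.
fused pelvic girdle: derived state 'no' in Gamma and Zeta only — synapomorphy for {Gamma, Zeta}.
Most parsimonious ingroup topology: (((Epsilon,(Gamma,Zeta)),Theta),Beta).
Epsilon and Theta share a more recent common ancestor with each other than either does with Beta, so Beta is the least closely related of the three.

Beta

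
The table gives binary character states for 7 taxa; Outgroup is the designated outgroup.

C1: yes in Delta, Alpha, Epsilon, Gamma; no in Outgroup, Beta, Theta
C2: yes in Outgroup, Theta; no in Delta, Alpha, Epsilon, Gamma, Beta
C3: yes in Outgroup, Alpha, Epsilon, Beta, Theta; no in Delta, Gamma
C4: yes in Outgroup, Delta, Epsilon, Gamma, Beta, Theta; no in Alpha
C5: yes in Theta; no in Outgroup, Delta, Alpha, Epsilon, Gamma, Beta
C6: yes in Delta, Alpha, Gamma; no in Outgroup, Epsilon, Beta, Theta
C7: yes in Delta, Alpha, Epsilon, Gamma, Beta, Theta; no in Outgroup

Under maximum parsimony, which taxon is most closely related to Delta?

Character polarity is set by the outgroup: the derived state is whichever differs from the outgroup's state, so for C2, C3, C4 the derived state is 'no', and for the remaining characters it is 'yes'.
C1 (derived state 'yes') is shared by Alpha, Delta, Epsilon, and Gamma — a synapomorphy uniting that clade.
C2: derived state 'no' in Alpha, Beta, Delta, Epsilon, and Gamma only — synapomorphy for {Alpha, Beta, Delta, Epsilon, Gamma}.
C3: derived state 'no' in Delta and Gamma only — synapomorphy for {Delta, Gamma}.
C4: derived state 'no' in Alpha only — an autapomorphy, so it tells us nothing about relationships among taxa.
C5 (derived state 'yes') is unique to Theta (autapomorphy; uninformative for grouping).
C6: derived state 'yes' in Alpha, Delta, and Gamma only — synapomorphy for {Alpha, Delta, Gamma}.
C7 (derived state 'yes') is shared by all ingroup taxa — unites the whole ingroup.
Most parsimonious ingroup topology: (((((Delta,Gamma),Alpha),Epsilon),Beta),Theta).
Delta and Gamma form a cherry on this tree, so they are sister taxa.

Gamma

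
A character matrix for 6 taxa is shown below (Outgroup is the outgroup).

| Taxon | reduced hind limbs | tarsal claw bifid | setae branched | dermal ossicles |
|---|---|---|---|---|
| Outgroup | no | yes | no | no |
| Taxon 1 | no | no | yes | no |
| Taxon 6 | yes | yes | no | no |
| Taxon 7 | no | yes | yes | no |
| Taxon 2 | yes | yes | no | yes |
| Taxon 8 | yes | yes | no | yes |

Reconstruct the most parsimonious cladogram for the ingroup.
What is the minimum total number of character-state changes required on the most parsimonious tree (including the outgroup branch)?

4

Character polarity is set by the outgroup: the derived state is whichever differs from the outgroup's state, so for tarsal claw bifid the derived state is 'no', and for the remaining characters it is 'yes'.
Only Taxon 2, Taxon 6, and Taxon 8 show the derived state 'yes' for reduced hind limbs, supporting them as a clade.
tarsal claw bifid (derived state 'no') is unique to Taxon 1 (autapomorphy; uninformative for grouping).
Only Taxon 1 and Taxon 7 show the derived state 'yes' for setae branched, supporting them as a clade.
dermal ossicles: derived state 'yes' in Taxon 2 and Taxon 8 only — synapomorphy for {Taxon 2, Taxon 8}.
Most parsimonious ingroup topology: ((Taxon 1,Taxon 7),(Taxon 6,(Taxon 2,Taxon 8))).
Changes per character on this tree: reduced hind limbs: 1; tarsal claw bifid: 1; setae branched: 1; dermal ossicles: 1.
Total = 4.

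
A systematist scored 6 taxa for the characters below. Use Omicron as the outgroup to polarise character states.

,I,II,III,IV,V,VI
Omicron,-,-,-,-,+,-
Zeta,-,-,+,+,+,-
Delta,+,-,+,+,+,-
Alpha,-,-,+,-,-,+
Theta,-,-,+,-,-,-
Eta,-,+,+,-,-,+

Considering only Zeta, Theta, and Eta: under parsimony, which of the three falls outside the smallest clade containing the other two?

Character polarity is set by the outgroup: the derived state is whichever differs from the outgroup's state, so for V the derived state is '-', and for the remaining characters it is '+'.
I (derived state '+') is unique to Delta (autapomorphy; uninformative for grouping).
II: derived state '+' in Eta only — an autapomorphy, so it tells us nothing about relationships among taxa.
All ingroup taxa share the derived state '+' for III; it defines the ingroup but does not resolve relationships within it.
IV: derived state '+' in Delta and Zeta only — synapomorphy for {Delta, Zeta}.
V (derived state '-') is shared by Alpha, Eta, and Theta — a synapomorphy uniting that clade.
VI (derived state '+') is shared by Alpha and Eta — a synapomorphy uniting that clade.
Most parsimonious ingroup topology: ((Zeta,Delta),((Alpha,Eta),Theta)).
Theta and Eta share a more recent common ancestor with each other than either does with Zeta, so Zeta is the least closely related of the three.

Zeta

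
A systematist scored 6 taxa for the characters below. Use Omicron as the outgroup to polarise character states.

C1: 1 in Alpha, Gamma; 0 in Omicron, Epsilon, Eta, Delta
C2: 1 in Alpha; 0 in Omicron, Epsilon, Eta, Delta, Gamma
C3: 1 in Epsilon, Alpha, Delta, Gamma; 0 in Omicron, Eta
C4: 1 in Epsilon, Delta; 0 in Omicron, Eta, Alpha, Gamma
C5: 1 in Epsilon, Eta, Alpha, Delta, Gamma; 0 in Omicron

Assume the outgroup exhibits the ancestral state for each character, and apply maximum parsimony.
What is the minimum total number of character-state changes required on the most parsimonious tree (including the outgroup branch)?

The outgroup has state '0' for every character, so '1' is the derived state throughout.
C1 (derived state '1') is shared by Alpha and Gamma — a synapomorphy uniting that clade.
C2: derived state '1' in Alpha only — an autapomorphy, so it tells us nothing about relationships among taxa.
C3: derived state '1' in Alpha, Delta, Epsilon, and Gamma only — synapomorphy for {Alpha, Delta, Epsilon, Gamma}.
Only Delta and Epsilon show the derived state '1' for C4, supporting them as a clade.
C5 (derived state '1') is shared by all ingroup taxa — unites the whole ingroup.
Most parsimonious ingroup topology: (((Gamma,Alpha),(Delta,Epsilon)),Eta).
Changes per character on this tree: C1: 1; C2: 1; C3: 1; C4: 1; C5: 1.
Total = 5.

5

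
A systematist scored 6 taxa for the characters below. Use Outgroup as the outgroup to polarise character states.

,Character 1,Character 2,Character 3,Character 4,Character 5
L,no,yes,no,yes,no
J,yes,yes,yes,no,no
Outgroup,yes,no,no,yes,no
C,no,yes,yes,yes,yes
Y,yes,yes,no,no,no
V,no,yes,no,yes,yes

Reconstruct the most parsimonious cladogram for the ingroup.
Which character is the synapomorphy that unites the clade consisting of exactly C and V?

Character polarity is set by the outgroup: the derived state is whichever differs from the outgroup's state, so for Character 1, Character 4 the derived state is 'no', and for the remaining characters it is 'yes'.
Character 1 (derived state 'no') is shared by C, L, and V — a synapomorphy uniting that clade.
Character 2 (derived state 'yes') is shared by all ingroup taxa — unites the whole ingroup.
Character 3 groups C and J, which is incompatible with the clades supported by the remaining characters; treating it as convergent (homoplasy) costs fewer steps than any alternative tree.
Only J and Y show the derived state 'no' for Character 4, supporting them as a clade.
Only C and V show the derived state 'yes' for Character 5, supporting them as a clade.
Most parsimonious ingroup topology: (((V,C),L),(J,Y)).
The clade {C, V} is supported by Character 5: its derived state 'yes' occurs in exactly those taxa and in no other taxon (including the outgroup).

Character 5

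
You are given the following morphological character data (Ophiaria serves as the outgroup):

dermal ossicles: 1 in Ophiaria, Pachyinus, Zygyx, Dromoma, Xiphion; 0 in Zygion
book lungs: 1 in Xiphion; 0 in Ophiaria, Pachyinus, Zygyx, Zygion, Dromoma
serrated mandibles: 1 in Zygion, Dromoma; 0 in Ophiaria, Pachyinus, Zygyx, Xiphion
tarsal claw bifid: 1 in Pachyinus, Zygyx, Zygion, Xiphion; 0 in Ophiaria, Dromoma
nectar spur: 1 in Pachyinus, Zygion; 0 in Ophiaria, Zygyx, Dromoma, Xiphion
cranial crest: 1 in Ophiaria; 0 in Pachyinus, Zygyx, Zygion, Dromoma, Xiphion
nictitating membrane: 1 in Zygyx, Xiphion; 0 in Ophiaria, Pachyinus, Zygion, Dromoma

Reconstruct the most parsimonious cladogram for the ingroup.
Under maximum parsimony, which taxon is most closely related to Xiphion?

Character polarity is set by the outgroup: the derived state is whichever differs from the outgroup's state, so for dermal ossicles, cranial crest the derived state is '0', and for the remaining characters it is '1'.
dermal ossicles (derived state '0') is unique to Zygion (autapomorphy; uninformative for grouping).
book lungs: derived state '1' in Xiphion only — an autapomorphy, so it tells us nothing about relationships among taxa.
serrated mandibles groups Dromoma and Zygion, which is incompatible with the clades supported by the remaining characters; treating it as convergent (homoplasy) costs fewer steps than any alternative tree.
tarsal claw bifid: derived state '1' in Pachyinus, Xiphion, Zygion, and Zygyx only — synapomorphy for {Pachyinus, Xiphion, Zygion, Zygyx}.
Only Pachyinus and Zygion show the derived state '1' for nectar spur, supporting them as a clade.
cranial crest (derived state '0') is shared by all ingroup taxa — unites the whole ingroup.
Only Xiphion and Zygyx show the derived state '1' for nictitating membrane, supporting them as a clade.
Most parsimonious ingroup topology: (((Pachyinus,Zygion),(Zygyx,Xiphion)),Dromoma).
Xiphion and Zygyx form a cherry on this tree, so they are sister taxa.

Zygyx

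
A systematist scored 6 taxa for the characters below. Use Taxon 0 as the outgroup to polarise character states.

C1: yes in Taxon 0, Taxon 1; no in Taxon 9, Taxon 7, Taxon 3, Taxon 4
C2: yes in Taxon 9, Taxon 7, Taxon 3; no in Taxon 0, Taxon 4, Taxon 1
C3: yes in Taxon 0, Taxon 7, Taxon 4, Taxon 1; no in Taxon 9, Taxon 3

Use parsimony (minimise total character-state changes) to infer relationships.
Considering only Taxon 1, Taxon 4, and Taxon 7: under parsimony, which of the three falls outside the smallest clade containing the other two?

Character polarity is set by the outgroup: the derived state is whichever differs from the outgroup's state, so for C1, C3 the derived state is 'no', and for the remaining characters it is 'yes'.
C1 (derived state 'no') is shared by Taxon 3, Taxon 4, Taxon 7, and Taxon 9 — a synapomorphy uniting that clade.
C2 (derived state 'yes') is shared by Taxon 3, Taxon 7, and Taxon 9 — a synapomorphy uniting that clade.
Only Taxon 3 and Taxon 9 show the derived state 'no' for C3, supporting them as a clade.
Most parsimonious ingroup topology: ((((Taxon 9,Taxon 3),Taxon 7),Taxon 4),Taxon 1).
Taxon 7 and Taxon 4 share a more recent common ancestor with each other than either does with Taxon 1, so Taxon 1 is the least closely related of the three.

Taxon 1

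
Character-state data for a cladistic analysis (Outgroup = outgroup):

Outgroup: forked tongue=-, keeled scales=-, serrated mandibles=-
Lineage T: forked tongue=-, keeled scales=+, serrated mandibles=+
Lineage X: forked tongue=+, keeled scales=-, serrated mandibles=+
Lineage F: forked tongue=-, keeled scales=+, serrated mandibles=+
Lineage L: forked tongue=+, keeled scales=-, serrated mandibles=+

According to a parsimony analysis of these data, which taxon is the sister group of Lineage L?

Lineage X

The outgroup has state '-' for every character, so '+' is the derived state throughout.
forked tongue (derived state '+') is shared by Lineage L and Lineage X — a synapomorphy uniting that clade.
keeled scales: derived state '+' in Lineage F and Lineage T only — synapomorphy for {Lineage F, Lineage T}.
serrated mandibles (derived state '+') is shared by all ingroup taxa — unites the whole ingroup.
Most parsimonious ingroup topology: ((Lineage T,Lineage F),(Lineage X,Lineage L)).
Lineage L and Lineage X form a cherry on this tree, so they are sister taxa.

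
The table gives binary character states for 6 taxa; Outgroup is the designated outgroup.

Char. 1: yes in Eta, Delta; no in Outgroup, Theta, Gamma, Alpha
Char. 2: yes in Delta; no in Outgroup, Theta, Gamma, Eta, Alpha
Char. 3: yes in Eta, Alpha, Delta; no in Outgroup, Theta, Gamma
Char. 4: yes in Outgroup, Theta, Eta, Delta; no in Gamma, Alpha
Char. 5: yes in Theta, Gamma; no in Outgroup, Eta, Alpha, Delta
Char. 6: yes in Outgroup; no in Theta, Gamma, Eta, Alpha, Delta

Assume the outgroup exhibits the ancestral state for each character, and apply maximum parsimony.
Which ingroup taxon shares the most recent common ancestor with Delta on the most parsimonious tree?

Character polarity is set by the outgroup: the derived state is whichever differs from the outgroup's state, so for Char. 4, Char. 6 the derived state is 'no', and for the remaining characters it is 'yes'.
Only Delta and Eta show the derived state 'yes' for Char. 1, supporting them as a clade.
Char. 2 (derived state 'yes') is unique to Delta (autapomorphy; uninformative for grouping).
Char. 3: derived state 'yes' in Alpha, Delta, and Eta only — synapomorphy for {Alpha, Delta, Eta}.
Char. 4 groups Alpha and Gamma, which is incompatible with the clades supported by the remaining characters; treating it as convergent (homoplasy) costs fewer steps than any alternative tree.
Char. 5: derived state 'yes' in Gamma and Theta only — synapomorphy for {Gamma, Theta}.
All ingroup taxa share the derived state 'no' for Char. 6; it defines the ingroup but does not resolve relationships within it.
Most parsimonious ingroup topology: ((Theta,Gamma),((Eta,Delta),Alpha)).
Delta and Eta form a cherry on this tree, so they are sister taxa.

Eta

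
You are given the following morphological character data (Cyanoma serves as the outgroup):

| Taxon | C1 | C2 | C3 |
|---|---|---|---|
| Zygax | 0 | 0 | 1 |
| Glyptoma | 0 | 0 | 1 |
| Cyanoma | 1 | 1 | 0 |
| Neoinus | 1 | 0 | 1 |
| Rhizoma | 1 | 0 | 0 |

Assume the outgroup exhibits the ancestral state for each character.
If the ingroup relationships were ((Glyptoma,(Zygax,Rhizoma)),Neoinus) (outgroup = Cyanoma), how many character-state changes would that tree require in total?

5

Map each character onto ((Glyptoma,(Zygax,Rhizoma)),Neoinus) (rooted by Cyanoma) and count the minimum state changes it requires (Fitch parsimony):
C1: 2; C2: 1; C3: 2.
Total tree length = 5.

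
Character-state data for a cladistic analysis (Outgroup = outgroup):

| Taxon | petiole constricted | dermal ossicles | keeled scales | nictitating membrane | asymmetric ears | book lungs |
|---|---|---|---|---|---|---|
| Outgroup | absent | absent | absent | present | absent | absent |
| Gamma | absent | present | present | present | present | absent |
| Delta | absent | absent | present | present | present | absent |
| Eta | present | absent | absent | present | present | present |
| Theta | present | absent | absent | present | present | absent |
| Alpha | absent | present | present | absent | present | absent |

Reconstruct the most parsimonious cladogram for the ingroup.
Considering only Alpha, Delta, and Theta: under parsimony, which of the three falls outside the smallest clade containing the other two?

Theta

Character polarity is set by the outgroup: the derived state is whichever differs from the outgroup's state, so for nictitating membrane the derived state is 'absent', and for the remaining characters it is 'present'.
petiole constricted: derived state 'present' in Eta and Theta only — synapomorphy for {Eta, Theta}.
dermal ossicles: derived state 'present' in Alpha and Gamma only — synapomorphy for {Alpha, Gamma}.
keeled scales: derived state 'present' in Alpha, Delta, and Gamma only — synapomorphy for {Alpha, Delta, Gamma}.
nictitating membrane (derived state 'absent') is unique to Alpha (autapomorphy; uninformative for grouping).
All ingroup taxa share the derived state 'present' for asymmetric ears; it defines the ingroup but does not resolve relationships within it.
book lungs: derived state 'present' in Eta only — an autapomorphy, so it tells us nothing about relationships among taxa.
Most parsimonious ingroup topology: (((Gamma,Alpha),Delta),(Eta,Theta)).
Alpha and Delta share a more recent common ancestor with each other than either does with Theta, so Theta is the least closely related of the three.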